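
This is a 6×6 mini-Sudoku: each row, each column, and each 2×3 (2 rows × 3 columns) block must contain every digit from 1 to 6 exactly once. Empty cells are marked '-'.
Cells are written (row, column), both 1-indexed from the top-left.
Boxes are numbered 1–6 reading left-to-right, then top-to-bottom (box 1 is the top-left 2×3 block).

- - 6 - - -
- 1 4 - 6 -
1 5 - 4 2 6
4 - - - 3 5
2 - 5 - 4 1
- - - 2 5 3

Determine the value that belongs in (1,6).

4

Cell (1,6) itself could take any of {2, 4} by direct elimination.
Consider where 4 can go in column 6.
(2,6) is out (row 2 already has a 4).
So the only cell in column 6 that can hold 4 is (1,6).
Therefore (1,6) = 4.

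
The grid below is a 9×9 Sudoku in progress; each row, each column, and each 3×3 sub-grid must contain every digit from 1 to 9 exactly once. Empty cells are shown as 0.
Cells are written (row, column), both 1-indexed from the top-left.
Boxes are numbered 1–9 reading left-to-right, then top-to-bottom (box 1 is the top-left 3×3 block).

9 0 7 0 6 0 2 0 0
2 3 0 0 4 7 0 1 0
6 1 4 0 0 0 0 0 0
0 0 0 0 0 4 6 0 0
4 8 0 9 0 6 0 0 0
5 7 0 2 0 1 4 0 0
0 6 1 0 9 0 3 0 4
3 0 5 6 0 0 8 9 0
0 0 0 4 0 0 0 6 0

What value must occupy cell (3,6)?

9

Cell (3,6) itself could take any of {2, 3, 5, 8, 9} by direct elimination.
Consider where 9 can go in box 2.
(1,4) is out (row 1 already has a 9).
(1,6) is out (row 1 already has a 9).
(2,4) is out (column 4 already has a 9).
(3,4) is out (column 4 already has a 9).
(3,5) is out (column 5 already has a 9).
So the only cell in box 2 that can hold 9 is (3,6).
Therefore (3,6) = 9.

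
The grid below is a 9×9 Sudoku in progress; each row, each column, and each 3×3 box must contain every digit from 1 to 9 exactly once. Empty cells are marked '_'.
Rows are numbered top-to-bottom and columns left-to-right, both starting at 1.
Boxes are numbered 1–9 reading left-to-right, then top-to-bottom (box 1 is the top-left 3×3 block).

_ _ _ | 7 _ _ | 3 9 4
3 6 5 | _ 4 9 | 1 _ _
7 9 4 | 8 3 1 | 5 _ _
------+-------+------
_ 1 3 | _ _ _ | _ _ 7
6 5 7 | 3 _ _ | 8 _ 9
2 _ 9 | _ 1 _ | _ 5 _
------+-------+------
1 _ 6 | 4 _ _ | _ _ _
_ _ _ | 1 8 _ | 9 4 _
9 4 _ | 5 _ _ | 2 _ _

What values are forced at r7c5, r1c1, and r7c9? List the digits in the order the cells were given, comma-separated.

For r7c5:
  Consider where 9 can go in box 8.
  r7c6 is out (column 6 already has a 9).
  r8c6 is out (row 8 already has a 9).
  r9c5 is out (row 9 already has a 9).
  r9c6 is out (row 9 already has a 9).
  So the only cell in box 8 that can hold 9 is r7c5.
  So r7c5 = 9.
For r1c1:
  Row 1 already contains {3, 4, 7, 9}.
  Column 1 already contains {1, 2, 3, 6, 7, 9}.
  Its 3×3 block (box 1) already contains {3, 4, 5, 6, 7, 9}.
  The only value from 1–9 not eliminated is 8, so r1c1 = 8.
For r7c9:
  Consider where 5 can go in row 7.
  r7c2 is out (column 2 already has a 5).
  r7c5 is out (box 8 already has a 5).
  r7c6 is out (box 8 already has a 5).
  r7c7 is out (column 7 already has a 5).
  r7c8 is out (column 8 already has a 5).
  So the only cell in row 7 that can hold 5 is r7c9.
  So r7c9 = 5.

9,8,5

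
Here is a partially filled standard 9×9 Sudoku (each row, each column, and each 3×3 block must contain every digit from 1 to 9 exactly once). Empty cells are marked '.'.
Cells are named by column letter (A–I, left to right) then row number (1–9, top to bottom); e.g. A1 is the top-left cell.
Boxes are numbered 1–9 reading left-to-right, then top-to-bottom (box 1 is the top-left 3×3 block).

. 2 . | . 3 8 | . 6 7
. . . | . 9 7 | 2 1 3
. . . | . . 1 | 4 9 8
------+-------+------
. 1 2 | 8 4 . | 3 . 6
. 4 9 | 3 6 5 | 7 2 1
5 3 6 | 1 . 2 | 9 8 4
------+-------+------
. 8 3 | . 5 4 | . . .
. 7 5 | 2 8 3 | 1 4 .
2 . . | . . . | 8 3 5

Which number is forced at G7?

Row 7 already contains {3, 4, 5, 8}.
Column G already contains {1, 2, 3, 4, 7, 8, 9}.
Its 3×3 block (box 9) already contains {1, 3, 4, 5, 8}.
The only value from 1–9 not eliminated is 6, so G7 = 6.

6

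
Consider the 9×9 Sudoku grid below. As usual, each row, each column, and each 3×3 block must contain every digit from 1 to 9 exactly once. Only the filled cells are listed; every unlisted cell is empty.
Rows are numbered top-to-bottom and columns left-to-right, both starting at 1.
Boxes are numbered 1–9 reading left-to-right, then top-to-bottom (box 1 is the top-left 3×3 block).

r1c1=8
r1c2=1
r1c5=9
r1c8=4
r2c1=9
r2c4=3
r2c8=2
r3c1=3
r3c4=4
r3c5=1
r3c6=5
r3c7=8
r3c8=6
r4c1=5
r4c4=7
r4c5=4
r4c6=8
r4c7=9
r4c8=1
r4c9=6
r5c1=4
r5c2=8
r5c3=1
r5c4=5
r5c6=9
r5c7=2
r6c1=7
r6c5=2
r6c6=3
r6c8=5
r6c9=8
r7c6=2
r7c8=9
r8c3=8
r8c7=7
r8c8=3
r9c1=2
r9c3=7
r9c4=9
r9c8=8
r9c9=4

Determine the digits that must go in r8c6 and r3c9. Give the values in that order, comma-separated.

4,9

For r8c6:
  Consider where 4 can go in box 8.
  r7c4 is out (column 4 already has a 4). r7c5 is out (column 5 already has a 4). r8c4 is out (column 4 already has a 4). r8c5 is out (column 5 already has a 4). The remaining empty cells in box 8 are similarly blocked.
  So the only cell in box 8 that can hold 4 is r8c6.
  So r8c6 = 4.
For r3c9:
  Consider where 9 can go in column 9.
  r1c9 is out (row 1 already has a 9).
  r2c9 is out (row 2 already has a 9).
  r5c9 is out (row 5 already has a 9).
  r7c9 is out (row 7 already has a 9).
  r8c9 is out (box 9 already has a 9).
  So the only cell in column 9 that can hold 9 is r3c9.
  So r3c9 = 9.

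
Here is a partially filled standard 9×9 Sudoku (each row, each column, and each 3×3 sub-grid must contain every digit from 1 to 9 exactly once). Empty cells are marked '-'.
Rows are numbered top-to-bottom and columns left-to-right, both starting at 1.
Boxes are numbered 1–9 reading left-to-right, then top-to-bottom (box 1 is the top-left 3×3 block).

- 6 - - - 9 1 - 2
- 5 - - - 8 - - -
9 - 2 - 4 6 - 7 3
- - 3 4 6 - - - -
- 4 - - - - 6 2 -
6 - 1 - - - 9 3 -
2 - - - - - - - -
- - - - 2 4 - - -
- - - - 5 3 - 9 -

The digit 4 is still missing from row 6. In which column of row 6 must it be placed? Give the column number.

9

Consider where 4 can go in row 6.
r6c2 is out (column 2 already has a 4).
r6c4 is out (column 4 already has a 4).
r6c5 is out (column 5 already has a 4).
r6c6 is out (column 6 already has a 4).
So the only cell in row 6 that can hold 4 is r6c9.
That is column 9.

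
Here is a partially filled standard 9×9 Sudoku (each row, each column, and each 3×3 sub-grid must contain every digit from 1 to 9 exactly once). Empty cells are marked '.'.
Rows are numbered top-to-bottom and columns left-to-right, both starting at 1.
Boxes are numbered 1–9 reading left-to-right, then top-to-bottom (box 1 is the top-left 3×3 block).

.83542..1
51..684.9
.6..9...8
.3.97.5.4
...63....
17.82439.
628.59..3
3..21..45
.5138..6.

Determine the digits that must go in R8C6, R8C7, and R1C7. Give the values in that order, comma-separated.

For R8C6:
  Consider where 6 can go in column 6.
  R3C6 is out (row 3 already has a 6).
  R4C6 is out (box 5 already has a 6).
  R5C6 is out (row 5 already has a 6).
  R9C6 is out (row 9 already has a 6).
  So the only cell in column 6 that can hold 6 is R8C6.
  So R8C6 = 6.
For R8C7:
  Consider where 8 can go in box 9.
  R7C7 is out (row 7 already has a 8).
  R7C8 is out (row 7 already has a 8).
  R9C7 is out (row 9 already has a 8).
  R9C9 is out (row 9 already has a 8).
  So the only cell in box 9 that can hold 8 is R8C7.
  So R8C7 = 8.
For R1C7:
  Consider where 6 can go in column 7.
  R3C7 is out (row 3 already has a 6).
  R5C7 is out (row 5 already has a 6).
  R7C7 is out (row 7 already has a 6).
  R8C7 is out (box 9 already has a 6).
  R9C7 is out (row 9 already has a 6).
  So the only cell in column 7 that can hold 6 is R1C7.
  So R1C7 = 6.

6,8,6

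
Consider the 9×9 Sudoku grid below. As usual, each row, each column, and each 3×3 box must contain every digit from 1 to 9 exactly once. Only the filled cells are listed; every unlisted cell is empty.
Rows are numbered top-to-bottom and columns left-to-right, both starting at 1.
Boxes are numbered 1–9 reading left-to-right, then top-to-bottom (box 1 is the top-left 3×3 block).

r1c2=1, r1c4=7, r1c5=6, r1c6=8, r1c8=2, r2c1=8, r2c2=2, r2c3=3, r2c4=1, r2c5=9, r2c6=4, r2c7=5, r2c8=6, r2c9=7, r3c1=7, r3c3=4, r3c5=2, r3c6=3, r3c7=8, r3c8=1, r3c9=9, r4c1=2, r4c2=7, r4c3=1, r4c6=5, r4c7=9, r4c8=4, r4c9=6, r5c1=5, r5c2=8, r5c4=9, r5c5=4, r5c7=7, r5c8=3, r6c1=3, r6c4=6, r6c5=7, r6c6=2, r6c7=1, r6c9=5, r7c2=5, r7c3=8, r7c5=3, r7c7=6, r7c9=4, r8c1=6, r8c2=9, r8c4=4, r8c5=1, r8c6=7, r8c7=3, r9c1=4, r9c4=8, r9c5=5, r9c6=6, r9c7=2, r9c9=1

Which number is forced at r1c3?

5

Cell r1c3 itself could take any of {5, 9} by direct elimination.
Consider where 5 can go in row 1.
r1c1 is out (column 1 already has a 5).
r1c7 is out (column 7 already has a 5).
r1c9 is out (column 9 already has a 5).
So the only cell in row 1 that can hold 5 is r1c3.
Therefore r1c3 = 5.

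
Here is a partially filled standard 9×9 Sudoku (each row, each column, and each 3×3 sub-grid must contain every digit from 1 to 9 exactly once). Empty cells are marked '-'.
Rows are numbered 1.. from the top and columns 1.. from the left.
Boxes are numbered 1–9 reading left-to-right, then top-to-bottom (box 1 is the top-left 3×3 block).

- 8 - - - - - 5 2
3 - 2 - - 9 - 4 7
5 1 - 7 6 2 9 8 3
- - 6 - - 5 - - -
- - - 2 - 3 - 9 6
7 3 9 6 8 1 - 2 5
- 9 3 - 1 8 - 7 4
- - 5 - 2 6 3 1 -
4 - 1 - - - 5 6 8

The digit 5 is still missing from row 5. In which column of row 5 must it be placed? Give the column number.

Consider where 5 can go in row 5.
row 5, column 1 is out (column 1 already has a 5).
row 5, column 3 is out (column 3 already has a 5).
row 5, column 5 is out (box 5 already has a 5).
row 5, column 7 is out (column 7 already has a 5).
So the only cell in row 5 that can hold 5 is row 5, column 2.
That is column 2.

2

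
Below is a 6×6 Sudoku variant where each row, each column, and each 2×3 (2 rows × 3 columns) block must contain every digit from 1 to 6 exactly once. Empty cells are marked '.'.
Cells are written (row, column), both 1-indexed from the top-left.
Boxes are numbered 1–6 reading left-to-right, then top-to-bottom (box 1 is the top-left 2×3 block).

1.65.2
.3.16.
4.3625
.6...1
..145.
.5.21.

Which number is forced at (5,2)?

2

Row 5 already contains {1, 4, 5}.
Column 2 already contains {3, 5, 6}.
Its 2×3 block (box 5) already contains {1, 5}.
The only value from 1–6 not eliminated is 2, so (5,2) = 2.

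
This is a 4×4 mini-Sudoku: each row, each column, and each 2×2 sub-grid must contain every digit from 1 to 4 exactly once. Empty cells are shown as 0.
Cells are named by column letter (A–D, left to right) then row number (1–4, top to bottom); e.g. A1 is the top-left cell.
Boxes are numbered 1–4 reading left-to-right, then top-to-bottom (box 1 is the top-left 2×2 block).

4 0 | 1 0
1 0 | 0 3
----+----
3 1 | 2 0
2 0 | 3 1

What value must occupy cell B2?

2

Row 2 already contains {1, 3}.
Column B already contains {1}.
Its 2×2 block (box 1) already contains {1, 4}.
The only value from 1–4 not eliminated is 2, so B2 = 2.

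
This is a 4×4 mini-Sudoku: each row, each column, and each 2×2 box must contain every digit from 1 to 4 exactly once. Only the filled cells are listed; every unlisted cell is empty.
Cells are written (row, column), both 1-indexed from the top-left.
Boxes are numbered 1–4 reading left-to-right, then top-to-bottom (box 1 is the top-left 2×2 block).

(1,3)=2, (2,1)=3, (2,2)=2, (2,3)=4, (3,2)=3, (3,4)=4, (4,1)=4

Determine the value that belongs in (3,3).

1

Row 3 already contains {3, 4}.
Column 3 already contains {2, 4}.
Its 2×2 block (box 4) already contains {4}.
The only value from 1–4 not eliminated is 1, so (3,3) = 1.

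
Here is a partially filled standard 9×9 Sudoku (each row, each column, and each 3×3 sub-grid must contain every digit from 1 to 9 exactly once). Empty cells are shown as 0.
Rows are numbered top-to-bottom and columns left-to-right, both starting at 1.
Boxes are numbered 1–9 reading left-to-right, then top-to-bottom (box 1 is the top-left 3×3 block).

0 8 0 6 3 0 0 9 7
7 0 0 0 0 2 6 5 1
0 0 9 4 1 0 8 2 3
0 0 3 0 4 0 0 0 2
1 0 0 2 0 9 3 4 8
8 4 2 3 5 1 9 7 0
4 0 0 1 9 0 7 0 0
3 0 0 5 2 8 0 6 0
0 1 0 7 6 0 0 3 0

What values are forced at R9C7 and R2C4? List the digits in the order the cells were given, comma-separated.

For R9C7:
  Consider where 2 can go in column 7.
  R1C7 is out (box 3 already has a 2).
  R4C7 is out (row 4 already has a 2).
  R8C7 is out (row 8 already has a 2).
  So the only cell in column 7 that can hold 2 is R9C7.
  So R9C7 = 2.
For R2C4:
  Consider where 9 can go in column 4.
  R4C4 is out (box 5 already has a 9).
  So the only cell in column 4 that can hold 9 is R2C4.
  So R2C4 = 9.

2,9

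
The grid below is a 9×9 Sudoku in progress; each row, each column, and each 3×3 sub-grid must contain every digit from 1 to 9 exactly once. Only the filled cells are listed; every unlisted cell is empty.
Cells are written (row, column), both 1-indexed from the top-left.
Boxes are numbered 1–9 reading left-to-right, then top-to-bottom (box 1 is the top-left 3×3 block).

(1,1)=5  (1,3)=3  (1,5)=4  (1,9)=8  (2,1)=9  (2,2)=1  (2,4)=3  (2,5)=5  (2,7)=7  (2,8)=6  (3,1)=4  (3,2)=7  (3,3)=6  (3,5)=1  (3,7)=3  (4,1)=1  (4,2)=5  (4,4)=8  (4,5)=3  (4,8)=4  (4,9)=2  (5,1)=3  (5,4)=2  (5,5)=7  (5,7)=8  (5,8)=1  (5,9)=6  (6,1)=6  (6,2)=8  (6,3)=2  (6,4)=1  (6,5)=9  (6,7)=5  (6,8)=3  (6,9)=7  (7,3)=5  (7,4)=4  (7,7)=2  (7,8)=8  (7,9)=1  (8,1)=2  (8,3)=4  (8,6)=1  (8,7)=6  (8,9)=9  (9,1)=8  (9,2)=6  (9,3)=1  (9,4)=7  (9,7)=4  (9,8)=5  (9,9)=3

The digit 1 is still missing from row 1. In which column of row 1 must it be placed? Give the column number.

7

Consider where 1 can go in row 1.
(1,2) is out (column 2 already has a 1).
(1,4) is out (column 4 already has a 1).
(1,6) is out (column 6 already has a 1).
(1,8) is out (column 8 already has a 1).
So the only cell in row 1 that can hold 1 is (1,7).
That is column 7.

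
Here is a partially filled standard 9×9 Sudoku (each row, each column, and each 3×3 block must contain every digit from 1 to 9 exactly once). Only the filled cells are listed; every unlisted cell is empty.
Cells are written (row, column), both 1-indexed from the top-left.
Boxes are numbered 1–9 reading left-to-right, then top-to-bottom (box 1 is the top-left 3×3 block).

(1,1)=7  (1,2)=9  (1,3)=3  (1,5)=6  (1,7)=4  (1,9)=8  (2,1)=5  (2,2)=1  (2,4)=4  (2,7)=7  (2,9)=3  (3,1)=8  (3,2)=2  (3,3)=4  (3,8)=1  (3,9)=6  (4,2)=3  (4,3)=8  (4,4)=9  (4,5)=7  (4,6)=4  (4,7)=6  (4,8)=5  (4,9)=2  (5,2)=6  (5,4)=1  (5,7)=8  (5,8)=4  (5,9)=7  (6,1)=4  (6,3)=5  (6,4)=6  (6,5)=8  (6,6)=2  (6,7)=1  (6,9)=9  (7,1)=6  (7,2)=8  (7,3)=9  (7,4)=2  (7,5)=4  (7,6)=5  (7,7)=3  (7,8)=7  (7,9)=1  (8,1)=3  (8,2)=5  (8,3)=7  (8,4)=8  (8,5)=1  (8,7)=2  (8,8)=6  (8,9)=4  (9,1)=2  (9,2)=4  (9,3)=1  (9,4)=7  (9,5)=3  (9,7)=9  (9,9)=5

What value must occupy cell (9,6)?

6

Row 9 already contains {1, 2, 3, 4, 5, 7, 9}.
Column 6 already contains {2, 4, 5}.
Its 3×3 block (box 8) already contains {1, 2, 3, 4, 5, 7, 8}.
The only value from 1–9 not eliminated is 6, so (9,6) = 6.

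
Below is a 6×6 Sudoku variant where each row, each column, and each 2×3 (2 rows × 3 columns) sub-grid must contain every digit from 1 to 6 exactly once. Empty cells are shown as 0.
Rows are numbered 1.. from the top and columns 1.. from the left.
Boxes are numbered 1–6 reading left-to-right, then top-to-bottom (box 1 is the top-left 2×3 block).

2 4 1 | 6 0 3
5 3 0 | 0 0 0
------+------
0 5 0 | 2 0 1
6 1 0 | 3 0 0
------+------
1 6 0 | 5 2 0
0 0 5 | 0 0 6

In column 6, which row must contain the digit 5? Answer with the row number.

Consider where 5 can go in column 6.
row 2, column 6 is out (row 2 already has a 5).
row 5, column 6 is out (row 5 already has a 5).
So the only cell in column 6 that can hold 5 is row 4, column 6.
That is row 4.

4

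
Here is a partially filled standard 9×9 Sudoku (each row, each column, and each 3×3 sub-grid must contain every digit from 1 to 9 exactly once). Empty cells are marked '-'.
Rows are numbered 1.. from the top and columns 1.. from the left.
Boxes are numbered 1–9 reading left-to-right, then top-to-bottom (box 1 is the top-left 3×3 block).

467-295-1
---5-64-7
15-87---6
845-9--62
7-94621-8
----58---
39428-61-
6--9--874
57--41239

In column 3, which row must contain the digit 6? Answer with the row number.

6

Consider where 6 can go in column 3.
row 2, column 3 is out (row 2 already has a 6).
row 3, column 3 is out (row 3 already has a 6).
row 8, column 3 is out (row 8 already has a 6).
row 9, column 3 is out (box 7 already has a 6).
So the only cell in column 3 that can hold 6 is row 6, column 3.
That is row 6.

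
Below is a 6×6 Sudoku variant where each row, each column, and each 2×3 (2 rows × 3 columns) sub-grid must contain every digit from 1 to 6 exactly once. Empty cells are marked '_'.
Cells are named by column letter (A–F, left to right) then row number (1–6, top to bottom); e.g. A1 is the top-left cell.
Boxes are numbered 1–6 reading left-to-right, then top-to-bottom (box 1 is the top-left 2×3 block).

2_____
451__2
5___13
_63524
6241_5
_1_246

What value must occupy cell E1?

5

Cell E1 itself could take any of {3, 5, 6} by direct elimination.
Consider where 5 can go in column E.
E2 is out (row 2 already has a 5).
E5 is out (row 5 already has a 5).
So the only cell in column E that can hold 5 is E1.
Therefore E1 = 5.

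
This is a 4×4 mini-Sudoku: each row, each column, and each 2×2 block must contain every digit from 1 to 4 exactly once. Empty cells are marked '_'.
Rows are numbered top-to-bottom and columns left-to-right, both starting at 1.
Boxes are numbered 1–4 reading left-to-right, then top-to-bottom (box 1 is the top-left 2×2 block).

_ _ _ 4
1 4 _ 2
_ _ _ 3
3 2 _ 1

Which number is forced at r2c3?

3

Row 2 already contains {1, 2, 4}.
Column 3 already contains {}.
Its 2×2 block (box 2) already contains {2, 4}.
The only value from 1–4 not eliminated is 3, so r2c3 = 3.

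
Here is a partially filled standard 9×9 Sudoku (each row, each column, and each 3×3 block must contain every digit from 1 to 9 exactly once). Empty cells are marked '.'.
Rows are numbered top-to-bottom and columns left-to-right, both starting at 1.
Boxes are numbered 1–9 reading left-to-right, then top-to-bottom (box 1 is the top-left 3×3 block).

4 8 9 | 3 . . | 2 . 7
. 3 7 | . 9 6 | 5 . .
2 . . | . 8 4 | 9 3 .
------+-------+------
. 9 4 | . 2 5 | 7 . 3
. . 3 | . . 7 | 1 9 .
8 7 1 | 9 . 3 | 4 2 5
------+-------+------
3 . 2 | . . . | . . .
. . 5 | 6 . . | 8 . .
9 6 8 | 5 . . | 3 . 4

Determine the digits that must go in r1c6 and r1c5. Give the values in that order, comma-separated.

1,5

For r1c6:
  Row 1 already contains {2, 3, 4, 7, 8, 9}.
  Column 6 already contains {3, 4, 5, 6, 7}.
  Its 3×3 block (box 2) already contains {3, 4, 6, 8, 9}.
  The only value from 1–9 not eliminated is 1, so r1c6 = 1.
For r1c5:
  Consider where 5 can go in box 2.
  r1c6 is out (column 6 already has a 5).
  r2c4 is out (row 2 already has a 5).
  r3c4 is out (column 4 already has a 5).
  So the only cell in box 2 that can hold 5 is r1c5.
  So r1c5 = 5.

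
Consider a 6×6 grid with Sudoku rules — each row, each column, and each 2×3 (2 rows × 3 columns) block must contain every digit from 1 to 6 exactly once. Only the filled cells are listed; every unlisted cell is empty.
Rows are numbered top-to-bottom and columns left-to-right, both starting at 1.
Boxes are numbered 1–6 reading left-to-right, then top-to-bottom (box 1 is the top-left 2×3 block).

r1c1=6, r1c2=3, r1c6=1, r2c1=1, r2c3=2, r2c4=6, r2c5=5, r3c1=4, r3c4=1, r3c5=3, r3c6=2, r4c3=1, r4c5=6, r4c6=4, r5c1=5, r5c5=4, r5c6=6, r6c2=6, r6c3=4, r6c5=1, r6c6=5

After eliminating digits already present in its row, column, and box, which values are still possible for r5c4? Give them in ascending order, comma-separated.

2,3

Row 5 already contains {4, 5, 6}.
Column 4 already contains {1, 6}.
Its 2×3 block (box 6) already contains {1, 4, 5, 6}.
Removing those from 1–6 leaves {2, 3} as the candidates for r5c4.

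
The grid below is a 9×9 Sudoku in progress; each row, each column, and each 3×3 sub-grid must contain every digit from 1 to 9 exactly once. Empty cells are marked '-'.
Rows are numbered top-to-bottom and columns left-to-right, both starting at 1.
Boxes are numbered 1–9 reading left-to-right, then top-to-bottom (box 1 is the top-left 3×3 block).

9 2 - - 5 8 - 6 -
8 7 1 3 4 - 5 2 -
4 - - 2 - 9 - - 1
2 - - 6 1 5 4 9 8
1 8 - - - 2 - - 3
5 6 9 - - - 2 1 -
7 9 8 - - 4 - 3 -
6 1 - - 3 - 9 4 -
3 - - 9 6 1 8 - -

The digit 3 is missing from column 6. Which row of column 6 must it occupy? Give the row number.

6

Consider where 3 can go in column 6.
R2C6 is out (row 2 already has a 3).
R8C6 is out (row 8 already has a 3).
So the only cell in column 6 that can hold 3 is R6C6.
That is row 6.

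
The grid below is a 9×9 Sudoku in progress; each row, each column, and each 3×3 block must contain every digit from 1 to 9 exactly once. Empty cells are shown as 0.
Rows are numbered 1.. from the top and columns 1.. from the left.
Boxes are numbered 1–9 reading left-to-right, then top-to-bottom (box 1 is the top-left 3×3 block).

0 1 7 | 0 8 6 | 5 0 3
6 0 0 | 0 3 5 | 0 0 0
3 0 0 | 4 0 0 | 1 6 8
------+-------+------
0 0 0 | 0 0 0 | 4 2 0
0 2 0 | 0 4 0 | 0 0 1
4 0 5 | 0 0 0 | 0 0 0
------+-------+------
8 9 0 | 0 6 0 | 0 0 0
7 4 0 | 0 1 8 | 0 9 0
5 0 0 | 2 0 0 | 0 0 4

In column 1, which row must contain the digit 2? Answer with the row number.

Consider where 2 can go in column 1.
row 4, column 1 is out (row 4 already has a 2).
row 5, column 1 is out (row 5 already has a 2).
So the only cell in column 1 that can hold 2 is row 1, column 1.
That is row 1.

1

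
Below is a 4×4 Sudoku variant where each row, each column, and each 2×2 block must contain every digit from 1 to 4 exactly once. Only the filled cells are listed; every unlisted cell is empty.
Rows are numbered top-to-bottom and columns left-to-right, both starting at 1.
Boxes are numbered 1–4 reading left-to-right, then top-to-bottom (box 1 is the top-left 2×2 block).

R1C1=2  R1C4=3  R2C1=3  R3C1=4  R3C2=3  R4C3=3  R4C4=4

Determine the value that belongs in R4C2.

2

Cell R4C2 itself could take any of {1, 2} by direct elimination.
Consider where 2 can go in box 3.
R4C1 is out (column 1 already has a 2).
So the only cell in box 3 that can hold 2 is R4C2.
Therefore R4C2 = 2.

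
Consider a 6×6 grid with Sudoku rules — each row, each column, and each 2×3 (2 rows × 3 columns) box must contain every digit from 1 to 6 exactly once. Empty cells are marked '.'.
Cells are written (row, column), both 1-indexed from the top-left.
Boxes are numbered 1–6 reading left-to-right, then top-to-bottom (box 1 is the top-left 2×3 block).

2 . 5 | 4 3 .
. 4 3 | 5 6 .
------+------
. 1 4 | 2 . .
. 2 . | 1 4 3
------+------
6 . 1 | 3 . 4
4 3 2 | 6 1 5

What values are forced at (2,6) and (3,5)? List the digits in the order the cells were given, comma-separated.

For (2,6):
  Consider where 2 can go in row 2.
  (2,1) is out (column 1 already has a 2).
  So the only cell in row 2 that can hold 2 is (2,6).
  So (2,6) = 2.
For (3,5):
  Row 3 already contains {1, 2, 4}.
  Column 5 already contains {1, 3, 4, 6}.
  Its 2×3 block (box 4) already contains {1, 2, 3, 4}.
  The only value from 1–6 not eliminated is 5, so (3,5) = 5.

2,5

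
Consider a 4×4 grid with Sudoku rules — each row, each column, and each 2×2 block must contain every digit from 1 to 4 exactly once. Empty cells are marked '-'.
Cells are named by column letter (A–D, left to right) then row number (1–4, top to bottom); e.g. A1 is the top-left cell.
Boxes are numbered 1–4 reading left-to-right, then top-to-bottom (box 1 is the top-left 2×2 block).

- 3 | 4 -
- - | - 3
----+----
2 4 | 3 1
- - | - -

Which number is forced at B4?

Row 4 already contains {}.
Column B already contains {3, 4}.
Its 2×2 block (box 3) already contains {2, 4}.
The only value from 1–4 not eliminated is 1, so B4 = 1.

1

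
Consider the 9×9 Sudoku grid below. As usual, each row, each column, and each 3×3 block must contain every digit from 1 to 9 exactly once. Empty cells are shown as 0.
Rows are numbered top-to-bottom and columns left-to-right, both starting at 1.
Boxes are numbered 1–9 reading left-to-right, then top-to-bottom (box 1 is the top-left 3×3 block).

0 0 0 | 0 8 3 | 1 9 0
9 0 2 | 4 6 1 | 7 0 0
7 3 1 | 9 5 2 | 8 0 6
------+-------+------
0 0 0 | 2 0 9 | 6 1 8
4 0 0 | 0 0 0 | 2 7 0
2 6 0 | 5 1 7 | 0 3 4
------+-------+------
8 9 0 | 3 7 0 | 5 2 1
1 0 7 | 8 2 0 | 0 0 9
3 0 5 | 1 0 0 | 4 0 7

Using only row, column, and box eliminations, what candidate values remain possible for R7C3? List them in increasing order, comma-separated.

4,6

Row 7 already contains {1, 2, 3, 5, 7, 8, 9}.
Column 3 already contains {1, 2, 5, 7}.
Its 3×3 block (box 7) already contains {1, 3, 5, 7, 8, 9}.
Removing those from 1–9 leaves {4, 6} as the candidates for R7C3.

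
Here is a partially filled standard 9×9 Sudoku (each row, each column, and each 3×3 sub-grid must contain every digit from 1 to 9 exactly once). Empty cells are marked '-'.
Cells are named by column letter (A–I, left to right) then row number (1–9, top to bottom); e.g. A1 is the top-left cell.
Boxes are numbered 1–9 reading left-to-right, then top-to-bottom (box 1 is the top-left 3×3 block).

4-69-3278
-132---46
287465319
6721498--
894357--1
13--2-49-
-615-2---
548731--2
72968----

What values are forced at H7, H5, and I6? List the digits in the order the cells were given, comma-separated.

8,2,7

For H7:
  Consider where 8 can go in row 7.
  A7 is out (column A already has a 8).
  E7 is out (column E already has a 8).
  G7 is out (column G already has a 8).
  I7 is out (column I already has a 8).
  So the only cell in row 7 that can hold 8 is H7.
  So H7 = 8.
For H5:
  Consider where 2 can go in row 5.
  G5 is out (column G already has a 2).
  So the only cell in row 5 that can hold 2 is H5.
  So H5 = 2.
For I6:
  Consider where 7 can go in box 6.
  H4 is out (row 4 already has a 7).
  I4 is out (row 4 already has a 7).
  G5 is out (row 5 already has a 7).
  H5 is out (row 5 already has a 7).
  So the only cell in box 6 that can hold 7 is I6.
  So I6 = 7.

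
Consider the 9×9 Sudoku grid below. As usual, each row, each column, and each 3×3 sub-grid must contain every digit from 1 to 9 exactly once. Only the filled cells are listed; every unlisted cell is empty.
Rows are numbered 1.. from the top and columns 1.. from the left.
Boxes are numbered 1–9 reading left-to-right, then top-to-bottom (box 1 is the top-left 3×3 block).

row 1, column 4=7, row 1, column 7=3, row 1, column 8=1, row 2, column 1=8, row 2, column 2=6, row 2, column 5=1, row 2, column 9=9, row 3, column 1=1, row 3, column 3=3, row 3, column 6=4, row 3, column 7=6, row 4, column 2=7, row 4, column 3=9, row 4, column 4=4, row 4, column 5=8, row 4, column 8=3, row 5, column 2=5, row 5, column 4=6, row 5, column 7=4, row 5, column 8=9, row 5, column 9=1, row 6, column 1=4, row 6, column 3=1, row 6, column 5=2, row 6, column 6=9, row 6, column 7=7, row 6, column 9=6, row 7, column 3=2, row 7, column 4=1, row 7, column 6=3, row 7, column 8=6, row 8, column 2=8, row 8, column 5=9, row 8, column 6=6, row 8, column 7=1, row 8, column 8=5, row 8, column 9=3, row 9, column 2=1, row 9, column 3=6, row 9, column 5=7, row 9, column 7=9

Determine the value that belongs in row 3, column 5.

Row 3 already contains {1, 3, 4, 6}.
Column 5 already contains {1, 2, 7, 8, 9}.
Its 3×3 block (box 2) already contains {1, 4, 7}.
The only value from 1–9 not eliminated is 5, so row 3, column 5 = 5.

5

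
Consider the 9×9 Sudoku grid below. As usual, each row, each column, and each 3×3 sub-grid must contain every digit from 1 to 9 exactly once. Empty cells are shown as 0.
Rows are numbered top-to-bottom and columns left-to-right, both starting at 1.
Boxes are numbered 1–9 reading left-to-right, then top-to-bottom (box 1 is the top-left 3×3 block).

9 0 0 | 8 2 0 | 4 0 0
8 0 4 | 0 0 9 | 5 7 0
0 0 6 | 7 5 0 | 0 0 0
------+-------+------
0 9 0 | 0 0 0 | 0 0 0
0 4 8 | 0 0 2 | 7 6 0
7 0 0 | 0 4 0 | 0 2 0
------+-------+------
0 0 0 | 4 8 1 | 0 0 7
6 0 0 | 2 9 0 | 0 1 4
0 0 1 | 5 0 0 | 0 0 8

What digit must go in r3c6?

4

Cell r3c6 itself could take any of {3, 4} by direct elimination.
Consider where 4 can go in row 3.
r3c1 is out (box 1 already has a 4).
r3c2 is out (column 2 already has a 4).
r3c7 is out (column 7 already has a 4).
r3c8 is out (box 3 already has a 4).
r3c9 is out (column 9 already has a 4).
So the only cell in row 3 that can hold 4 is r3c6.
Therefore r3c6 = 4.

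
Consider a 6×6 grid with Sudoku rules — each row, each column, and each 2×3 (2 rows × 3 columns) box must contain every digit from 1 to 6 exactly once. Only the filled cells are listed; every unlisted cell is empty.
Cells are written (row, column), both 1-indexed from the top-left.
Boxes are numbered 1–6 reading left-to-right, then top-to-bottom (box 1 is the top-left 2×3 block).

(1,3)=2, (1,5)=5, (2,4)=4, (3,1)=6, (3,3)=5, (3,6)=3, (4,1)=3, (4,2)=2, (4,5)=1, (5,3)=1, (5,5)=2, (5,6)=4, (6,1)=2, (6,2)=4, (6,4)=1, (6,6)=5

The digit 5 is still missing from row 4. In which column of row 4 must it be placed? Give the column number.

4

Consider where 5 can go in row 4.
(4,3) is out (column 3 already has a 5).
(4,6) is out (column 6 already has a 5).
So the only cell in row 4 that can hold 5 is (4,4).
That is column 4.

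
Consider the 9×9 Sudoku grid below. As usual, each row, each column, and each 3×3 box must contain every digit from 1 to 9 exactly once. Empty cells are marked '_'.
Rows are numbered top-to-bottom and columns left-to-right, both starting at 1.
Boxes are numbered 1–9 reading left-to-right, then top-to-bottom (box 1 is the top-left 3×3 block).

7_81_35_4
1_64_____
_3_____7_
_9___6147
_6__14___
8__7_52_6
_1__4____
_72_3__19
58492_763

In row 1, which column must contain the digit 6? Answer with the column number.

5

Consider where 6 can go in row 1.
R1C2 is out (column 2 already has a 6).
R1C8 is out (column 8 already has a 6).
So the only cell in row 1 that can hold 6 is R1C5.
That is column 5.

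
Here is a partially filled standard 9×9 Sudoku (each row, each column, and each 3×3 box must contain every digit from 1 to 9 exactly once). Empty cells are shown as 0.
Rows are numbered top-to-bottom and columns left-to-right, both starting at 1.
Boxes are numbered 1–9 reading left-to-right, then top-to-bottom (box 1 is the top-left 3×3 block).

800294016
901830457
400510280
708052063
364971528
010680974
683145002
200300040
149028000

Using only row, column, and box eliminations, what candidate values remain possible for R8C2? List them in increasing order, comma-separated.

Row 8 already contains {2, 3, 4}.
Column 2 already contains {1, 4, 6, 8}.
Its 3×3 block (box 7) already contains {1, 2, 3, 4, 6, 8, 9}.
Removing those from 1–9 leaves {5, 7} as the candidates for R8C2.

5,7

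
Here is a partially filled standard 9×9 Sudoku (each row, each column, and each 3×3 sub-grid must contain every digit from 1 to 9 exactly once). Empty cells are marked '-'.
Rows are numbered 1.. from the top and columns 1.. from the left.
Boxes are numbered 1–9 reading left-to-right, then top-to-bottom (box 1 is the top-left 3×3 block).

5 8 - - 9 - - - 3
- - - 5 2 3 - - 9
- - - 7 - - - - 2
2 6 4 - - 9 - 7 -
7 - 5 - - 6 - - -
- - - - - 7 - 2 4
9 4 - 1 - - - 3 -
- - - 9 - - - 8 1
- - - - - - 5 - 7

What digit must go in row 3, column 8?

Cell row 3, column 8 itself could take any of {1, 4, 5, 6} by direct elimination.
Consider where 5 can go in box 3.
row 1, column 7 is out (row 1 already has a 5).
row 1, column 8 is out (row 1 already has a 5).
row 2, column 7 is out (row 2 already has a 5).
row 2, column 8 is out (row 2 already has a 5).
row 3, column 7 is out (column 7 already has a 5).
So the only cell in box 3 that can hold 5 is row 3, column 8.
Therefore row 3, column 8 = 5.

5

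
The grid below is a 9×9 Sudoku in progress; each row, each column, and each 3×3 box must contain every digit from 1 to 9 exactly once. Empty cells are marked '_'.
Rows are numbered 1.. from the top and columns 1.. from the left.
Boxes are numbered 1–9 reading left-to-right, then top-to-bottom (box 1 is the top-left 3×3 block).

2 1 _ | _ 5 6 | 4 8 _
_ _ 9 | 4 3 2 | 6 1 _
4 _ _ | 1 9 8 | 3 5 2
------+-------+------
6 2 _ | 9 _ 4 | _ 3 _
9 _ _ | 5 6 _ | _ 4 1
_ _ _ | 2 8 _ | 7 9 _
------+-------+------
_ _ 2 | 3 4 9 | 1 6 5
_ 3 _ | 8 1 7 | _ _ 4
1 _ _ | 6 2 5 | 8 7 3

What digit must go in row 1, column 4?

7

Row 1 already contains {1, 2, 4, 5, 6, 8}.
Column 4 already contains {1, 2, 3, 4, 5, 6, 8, 9}.
Its 3×3 block (box 2) already contains {1, 2, 3, 4, 5, 6, 8, 9}.
The only value from 1–9 not eliminated is 7, so row 1, column 4 = 7.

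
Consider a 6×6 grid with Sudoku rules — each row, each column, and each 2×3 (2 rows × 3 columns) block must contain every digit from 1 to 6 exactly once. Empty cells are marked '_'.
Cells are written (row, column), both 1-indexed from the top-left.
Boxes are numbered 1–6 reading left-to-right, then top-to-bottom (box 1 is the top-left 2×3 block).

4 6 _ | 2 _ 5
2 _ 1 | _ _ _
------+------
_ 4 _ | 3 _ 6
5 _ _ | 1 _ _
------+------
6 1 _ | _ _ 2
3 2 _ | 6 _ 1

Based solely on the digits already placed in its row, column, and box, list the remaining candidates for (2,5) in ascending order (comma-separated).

3,4,6

Row 2 already contains {1, 2}.
Column 5 already contains {}.
Its 2×3 block (box 2) already contains {2, 5}.
Removing those from 1–6 leaves {3, 4, 6} as the candidates for (2,5).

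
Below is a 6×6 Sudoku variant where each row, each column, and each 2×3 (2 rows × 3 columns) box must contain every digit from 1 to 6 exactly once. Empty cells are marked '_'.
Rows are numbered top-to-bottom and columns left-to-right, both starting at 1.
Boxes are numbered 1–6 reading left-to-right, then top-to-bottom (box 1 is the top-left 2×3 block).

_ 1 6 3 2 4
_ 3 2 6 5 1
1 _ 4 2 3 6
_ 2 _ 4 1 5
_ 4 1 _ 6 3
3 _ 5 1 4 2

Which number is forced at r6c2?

6

Row 6 already contains {1, 2, 3, 4, 5}.
Column 2 already contains {1, 2, 3, 4}.
Its 2×3 block (box 5) already contains {1, 3, 4, 5}.
The only value from 1–6 not eliminated is 6, so r6c2 = 6.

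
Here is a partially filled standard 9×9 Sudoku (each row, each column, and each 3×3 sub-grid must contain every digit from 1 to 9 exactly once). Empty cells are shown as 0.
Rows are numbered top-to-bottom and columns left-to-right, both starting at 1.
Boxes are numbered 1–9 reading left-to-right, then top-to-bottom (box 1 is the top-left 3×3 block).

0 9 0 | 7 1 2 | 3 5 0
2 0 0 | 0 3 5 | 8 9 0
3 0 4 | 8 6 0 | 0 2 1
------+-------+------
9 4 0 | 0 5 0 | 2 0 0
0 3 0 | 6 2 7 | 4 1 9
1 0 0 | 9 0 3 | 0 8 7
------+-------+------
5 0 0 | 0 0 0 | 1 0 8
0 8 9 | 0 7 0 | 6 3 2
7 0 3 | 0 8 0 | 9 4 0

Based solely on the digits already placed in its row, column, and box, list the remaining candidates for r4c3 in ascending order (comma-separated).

Row 4 already contains {2, 4, 5, 9}.
Column 3 already contains {3, 4, 9}.
Its 3×3 block (box 4) already contains {1, 3, 4, 9}.
Removing those from 1–9 leaves {6, 7, 8} as the candidates for r4c3.

6,7,8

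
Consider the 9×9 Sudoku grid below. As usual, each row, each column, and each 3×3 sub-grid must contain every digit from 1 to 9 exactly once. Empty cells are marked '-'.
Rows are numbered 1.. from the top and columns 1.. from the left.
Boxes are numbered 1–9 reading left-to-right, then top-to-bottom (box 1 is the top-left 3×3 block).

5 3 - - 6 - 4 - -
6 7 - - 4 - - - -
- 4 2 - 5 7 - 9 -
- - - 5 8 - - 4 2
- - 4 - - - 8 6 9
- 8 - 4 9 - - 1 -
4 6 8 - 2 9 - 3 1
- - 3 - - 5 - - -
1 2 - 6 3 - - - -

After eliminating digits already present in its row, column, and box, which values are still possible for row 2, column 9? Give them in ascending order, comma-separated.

Row 2 already contains {4, 6, 7}.
Column 9 already contains {1, 2, 9}.
Its 3×3 block (box 3) already contains {4, 9}.
Removing those from 1–9 leaves {3, 5, 8} as the candidates for row 2, column 9.

3,5,8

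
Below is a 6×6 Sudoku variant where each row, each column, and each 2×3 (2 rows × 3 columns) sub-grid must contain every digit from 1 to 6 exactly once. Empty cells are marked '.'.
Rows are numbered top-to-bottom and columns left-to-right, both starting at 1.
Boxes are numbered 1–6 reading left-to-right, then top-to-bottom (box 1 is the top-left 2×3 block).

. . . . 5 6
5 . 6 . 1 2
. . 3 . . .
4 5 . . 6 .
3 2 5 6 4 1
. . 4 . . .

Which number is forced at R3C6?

Cell R3C6 itself could take any of {4, 5} by direct elimination.
Consider where 4 can go in column 6.
R4C6 is out (row 4 already has a 4).
R6C6 is out (row 6 already has a 4).
So the only cell in column 6 that can hold 4 is R3C6.
Therefore R3C6 = 4.

4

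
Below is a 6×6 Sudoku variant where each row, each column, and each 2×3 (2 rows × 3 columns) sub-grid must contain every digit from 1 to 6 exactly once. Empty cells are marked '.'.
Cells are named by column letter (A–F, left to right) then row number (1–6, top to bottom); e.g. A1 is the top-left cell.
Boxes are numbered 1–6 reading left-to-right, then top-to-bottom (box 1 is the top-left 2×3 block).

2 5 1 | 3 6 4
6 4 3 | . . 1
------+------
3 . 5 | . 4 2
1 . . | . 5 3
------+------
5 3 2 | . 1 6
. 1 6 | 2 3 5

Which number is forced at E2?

Row 2 already contains {1, 3, 4, 6}.
Column E already contains {1, 3, 4, 5, 6}.
Its 2×3 block (box 2) already contains {1, 3, 4, 6}.
The only value from 1–6 not eliminated is 2, so E2 = 2.

2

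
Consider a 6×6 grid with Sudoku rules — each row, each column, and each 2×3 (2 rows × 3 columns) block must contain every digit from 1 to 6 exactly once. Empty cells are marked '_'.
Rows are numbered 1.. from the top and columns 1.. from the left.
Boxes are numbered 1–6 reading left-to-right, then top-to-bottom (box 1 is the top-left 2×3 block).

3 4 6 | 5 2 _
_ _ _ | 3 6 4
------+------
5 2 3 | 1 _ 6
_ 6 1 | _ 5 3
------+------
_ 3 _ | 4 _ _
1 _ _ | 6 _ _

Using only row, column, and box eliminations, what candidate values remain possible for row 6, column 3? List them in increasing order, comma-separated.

2,4,5

Row 6 already contains {1, 6}.
Column 3 already contains {1, 3, 6}.
Its 2×3 block (box 5) already contains {1, 3}.
Removing those from 1–6 leaves {2, 4, 5} as the candidates for row 6, column 3.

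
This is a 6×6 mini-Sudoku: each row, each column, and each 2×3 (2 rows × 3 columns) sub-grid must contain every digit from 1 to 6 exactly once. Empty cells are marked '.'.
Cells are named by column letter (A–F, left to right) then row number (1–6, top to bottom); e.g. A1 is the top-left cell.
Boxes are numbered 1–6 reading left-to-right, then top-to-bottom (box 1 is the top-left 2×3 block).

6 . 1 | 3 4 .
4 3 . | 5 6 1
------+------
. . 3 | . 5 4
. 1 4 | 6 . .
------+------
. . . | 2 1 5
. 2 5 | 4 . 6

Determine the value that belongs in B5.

4

Cell B5 itself could take any of {4, 6} by direct elimination.
Consider where 4 can go in box 5.
A5 is out (column A already has a 4).
C5 is out (column C already has a 4).
A6 is out (row 6 already has a 4).
So the only cell in box 5 that can hold 4 is B5.
Therefore B5 = 4.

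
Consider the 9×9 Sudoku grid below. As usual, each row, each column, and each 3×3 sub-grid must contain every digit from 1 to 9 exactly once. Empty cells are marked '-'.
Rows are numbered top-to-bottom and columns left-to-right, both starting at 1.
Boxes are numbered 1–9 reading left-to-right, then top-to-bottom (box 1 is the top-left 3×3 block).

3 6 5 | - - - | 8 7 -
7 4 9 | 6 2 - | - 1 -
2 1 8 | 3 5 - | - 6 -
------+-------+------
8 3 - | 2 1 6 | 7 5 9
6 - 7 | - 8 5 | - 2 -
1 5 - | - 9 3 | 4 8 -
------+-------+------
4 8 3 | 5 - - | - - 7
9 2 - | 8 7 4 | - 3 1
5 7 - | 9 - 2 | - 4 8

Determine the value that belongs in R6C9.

6

Row 6 already contains {1, 3, 4, 5, 8, 9}.
Column 9 already contains {1, 7, 8, 9}.
Its 3×3 block (box 6) already contains {2, 4, 5, 7, 8, 9}.
The only value from 1–9 not eliminated is 6, so R6C9 = 6.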